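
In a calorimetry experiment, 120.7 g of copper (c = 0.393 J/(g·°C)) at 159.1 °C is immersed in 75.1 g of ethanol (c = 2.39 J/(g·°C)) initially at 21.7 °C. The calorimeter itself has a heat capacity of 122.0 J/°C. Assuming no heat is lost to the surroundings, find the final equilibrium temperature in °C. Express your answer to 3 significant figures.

Heat lost by copper = heat gained by ethanol + calorimeter.
(120.7)(0.393)(159.1 − T) = [(75.1)(2.39) + 122.0](T − 21.7)
47.4351 (159.1 − T) = 301.489 (T − 21.7)
7546.9 − 47.4351 T = 301.489 T − 6542.3
14089.2 = 348.9241 T
T = 40.38 °C

T_f = 40.4 °C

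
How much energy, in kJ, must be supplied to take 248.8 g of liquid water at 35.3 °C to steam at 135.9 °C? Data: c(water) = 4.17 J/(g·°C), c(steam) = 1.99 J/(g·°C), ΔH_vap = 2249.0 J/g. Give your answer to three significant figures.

q1 (heat water 35.3→100.0 °C): 248.8 × 4.17 × 64.7 = 67126 J
q2 (vaporize at 100 °C): 248.8 × 2249.0 = 559551 J
q3 (heat steam 100.0→135.9 °C): 248.8 × 1.99 × 35.9 = 17775 J
Total: 67126 + 559551 + 17775 = 644452 J = 644 kJ

q = 644 kJ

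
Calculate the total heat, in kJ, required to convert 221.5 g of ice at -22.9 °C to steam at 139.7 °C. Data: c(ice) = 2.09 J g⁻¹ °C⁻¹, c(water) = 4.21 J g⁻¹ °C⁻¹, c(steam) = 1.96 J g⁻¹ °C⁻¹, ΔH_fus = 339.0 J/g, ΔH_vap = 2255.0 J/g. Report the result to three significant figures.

q1 (heat ice -22.9→0.0 °C): 221.5 × 2.09 × 22.9 = 10601 J
q2 (melt at 0 °C): 221.5 × 339.0 = 75089 J
q3 (heat water 0.0→100.0 °C): 221.5 × 4.21 × 100.0 = 93252 J
q4 (vaporize at 100 °C): 221.5 × 2255.0 = 499483 J
q5 (heat steam 100.0→139.7 °C): 221.5 × 1.96 × 39.7 = 17235 J
Total: 10601 + 75089 + 93252 + 499483 + 17235 = 695660 J = 696 kJ

q = 696 kJ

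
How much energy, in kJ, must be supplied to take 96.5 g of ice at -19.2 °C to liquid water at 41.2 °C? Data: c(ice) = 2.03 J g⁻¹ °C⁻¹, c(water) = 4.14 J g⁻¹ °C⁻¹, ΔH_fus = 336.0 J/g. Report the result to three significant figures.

q = 52.6 kJ

q1 (heat ice -19.2→0.0 °C): 96.5 × 2.03 × 19.2 = 3761 J
q2 (melt at 0 °C): 96.5 × 336.0 = 32424 J
q3 (heat water 0.0→41.2 °C): 96.5 × 4.14 × 41.2 = 16460 J
Total: 3761 + 32424 + 16460 = 52645 J = 52.6 kJ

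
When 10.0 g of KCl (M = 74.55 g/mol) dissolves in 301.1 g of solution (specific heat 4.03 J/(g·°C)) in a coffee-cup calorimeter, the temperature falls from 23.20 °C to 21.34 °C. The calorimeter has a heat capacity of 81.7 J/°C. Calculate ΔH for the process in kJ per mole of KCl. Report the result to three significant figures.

ΔH = 18.0 kJ/mol

|ΔT| = |21.34 − 23.20| = 1.86 °C
|q_surr| = (301.1 × 4.03 + 81.7) × 1.86 = 1295.133 × 1.86 = 2409 J
n(KCl) = 10.0 / 74.55 = 0.1341 mol
Temperature fell, so q_rxn = +|q_surr| = 2.409 kJ
ΔH = q_rxn / n = 17.96 kJ/mol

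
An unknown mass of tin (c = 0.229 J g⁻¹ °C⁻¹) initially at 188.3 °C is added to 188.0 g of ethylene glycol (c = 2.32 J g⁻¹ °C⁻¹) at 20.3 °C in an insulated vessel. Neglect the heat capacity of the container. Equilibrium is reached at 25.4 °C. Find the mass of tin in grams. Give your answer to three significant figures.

m = 59.6 g

q_gained = (188.0 × 2.32) × (25.4 − 20.3) = 2224 J
q_lost = m × 0.229 × (188.3 − 25.4) = 37.3041 m
m = 2224 / 37.3041 = 59.6 g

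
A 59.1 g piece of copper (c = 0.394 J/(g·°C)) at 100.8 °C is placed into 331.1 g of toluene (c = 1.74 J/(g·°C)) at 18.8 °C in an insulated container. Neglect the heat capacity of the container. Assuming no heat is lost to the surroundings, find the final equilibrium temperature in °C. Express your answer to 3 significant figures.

Heat lost by copper = heat gained by toluene.
(59.1)(0.394)(100.8 − T) = (331.1)(1.74)(T − 18.8)
23.2854 (100.8 − T) = 576.114 (T − 18.8)
2347.2 − 23.2854 T = 576.114 T − 10831
13178.2 = 599.3994 T
T = 21.99 °C

T_f = 22.0 °C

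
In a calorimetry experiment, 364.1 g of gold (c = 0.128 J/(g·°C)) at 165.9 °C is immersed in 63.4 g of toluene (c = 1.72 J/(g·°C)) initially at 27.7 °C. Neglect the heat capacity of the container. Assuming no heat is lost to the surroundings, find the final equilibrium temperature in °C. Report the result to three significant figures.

Heat lost by gold = heat gained by toluene.
(364.1)(0.128)(165.9 − T) = (63.4)(1.72)(T − 27.7)
46.6048 (165.9 − T) = 109.048 (T − 27.7)
7731.7 − 46.6048 T = 109.048 T − 3020.6
10752.3 = 155.6528 T
T = 69.08 °C

T_f = 69.1 °C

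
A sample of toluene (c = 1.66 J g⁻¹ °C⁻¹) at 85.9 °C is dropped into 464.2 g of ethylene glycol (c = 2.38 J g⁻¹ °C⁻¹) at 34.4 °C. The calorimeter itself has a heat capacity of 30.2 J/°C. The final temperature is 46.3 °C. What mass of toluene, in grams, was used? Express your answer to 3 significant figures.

q_gained = (464.2 × 2.38 + 30.2) × (46.3 − 34.4) = 13506 J
q_lost = m × 1.66 × (85.9 − 46.3) = 65.736 m
m = 13506 / 65.736 = 205 g

m = 205 g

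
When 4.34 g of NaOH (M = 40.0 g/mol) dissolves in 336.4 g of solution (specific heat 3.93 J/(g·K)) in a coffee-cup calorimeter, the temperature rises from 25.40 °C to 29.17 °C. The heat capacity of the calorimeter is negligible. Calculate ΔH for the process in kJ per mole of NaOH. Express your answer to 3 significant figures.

|ΔT| = |29.17 − 25.40| = 3.77 °C
|q_surr| = (336.4 × 3.93) × 3.77 = 1322.052 × 3.77 = 4984 J
n(NaOH) = 4.34 / 40.0 = 0.1085 mol
Temperature rose, so q_rxn = −|q_surr| = -4.984 kJ
ΔH = q_rxn / n = -45.94 kJ/mol

ΔH = -45.9 kJ/mol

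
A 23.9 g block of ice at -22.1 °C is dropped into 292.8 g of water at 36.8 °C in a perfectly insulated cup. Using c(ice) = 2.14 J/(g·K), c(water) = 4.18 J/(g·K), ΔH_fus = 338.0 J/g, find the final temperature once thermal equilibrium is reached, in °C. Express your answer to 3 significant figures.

Heat to bring ice to 0 °C and melt it: q₁ = 23.9×2.14×22.1 + 23.9×338.0 = 9208.5 J
Heat the water can supply cooling to 0 °C: 292.8×4.18×36.8 = 45039.7 J > q₁, so all ice melts.
Energy balance: 292.8×4.18×(36.8 − T) = 9208.5 + 23.9×4.18×(T − 0)
1223.904(36.8 − T) = 9208.5 + 99.902 T
45039.7 − 9208.5 = 1323.806 T
T = 35831.2 / 1323.806 = 27.07 °C

T_f = 27.1 °C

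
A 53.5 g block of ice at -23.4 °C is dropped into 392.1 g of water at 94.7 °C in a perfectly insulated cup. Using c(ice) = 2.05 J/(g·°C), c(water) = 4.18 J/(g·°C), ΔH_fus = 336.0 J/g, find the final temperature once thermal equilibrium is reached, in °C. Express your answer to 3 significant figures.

T_f = 72.3 °C

Heat to bring ice to 0 °C and melt it: q₁ = 53.5×2.05×23.4 + 53.5×336.0 = 20542 J
Heat the water can supply cooling to 0 °C: 392.1×4.18×94.7 = 155211 J > q₁, so all ice melts.
Energy balance: 392.1×4.18×(94.7 − T) = 20542 + 53.5×4.18×(T − 0)
1638.978(94.7 − T) = 20542 + 223.63 T
155211 − 20542 = 1862.608 T
T = 134669 / 1862.608 = 72.30 °C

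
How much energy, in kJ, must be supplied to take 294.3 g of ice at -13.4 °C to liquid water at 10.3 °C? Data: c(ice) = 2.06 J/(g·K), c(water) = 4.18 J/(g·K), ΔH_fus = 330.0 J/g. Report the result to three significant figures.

q = 118 kJ

q1 (heat ice -13.4→0.0 °C): 294.3 × 2.06 × 13.4 = 8124 J
q2 (melt at 0 °C): 294.3 × 330.0 = 97119 J
q3 (heat water 0.0→10.3 °C): 294.3 × 4.18 × 10.3 = 12671 J
Total: 8124 + 97119 + 12671 = 117914 J = 118 kJ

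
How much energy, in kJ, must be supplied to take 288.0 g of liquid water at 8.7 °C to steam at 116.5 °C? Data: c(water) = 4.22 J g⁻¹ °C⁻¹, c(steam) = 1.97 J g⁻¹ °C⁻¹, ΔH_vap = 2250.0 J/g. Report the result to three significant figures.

q = 768 kJ

q1 (heat water 8.7→100.0 °C): 288.0 × 4.22 × 91.3 = 110962 J
q2 (vaporize at 100 °C): 288.0 × 2250.0 = 648000 J
q3 (heat steam 100.0→116.5 °C): 288.0 × 1.97 × 16.5 = 9361 J
Total: 110962 + 648000 + 9361 = 768323 J = 768 kJ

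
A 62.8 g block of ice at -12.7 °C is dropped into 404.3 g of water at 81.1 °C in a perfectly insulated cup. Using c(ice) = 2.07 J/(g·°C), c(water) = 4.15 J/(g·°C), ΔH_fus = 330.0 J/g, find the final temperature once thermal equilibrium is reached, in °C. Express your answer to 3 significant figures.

T_f = 58.7 °C

Heat to bring ice to 0 °C and melt it: q₁ = 62.8×2.07×12.7 + 62.8×330.0 = 22375 J
Heat the water can supply cooling to 0 °C: 404.3×4.15×81.1 = 136073 J > q₁, so all ice melts.
Energy balance: 404.3×4.15×(81.1 − T) = 22375 + 62.8×4.15×(T − 0)
1677.845(81.1 − T) = 22375 + 260.62 T
136073 − 22375 = 1938.465 T
T = 113698 / 1938.465 = 58.65 °C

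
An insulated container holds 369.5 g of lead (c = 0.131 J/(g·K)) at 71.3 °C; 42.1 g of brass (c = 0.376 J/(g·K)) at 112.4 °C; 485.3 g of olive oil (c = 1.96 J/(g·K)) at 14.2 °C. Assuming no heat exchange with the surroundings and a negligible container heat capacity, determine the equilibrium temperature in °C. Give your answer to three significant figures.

Σ mᵢcᵢ(T − Tᵢ) = 0  ⇒  T = Σ mᵢcᵢTᵢ / Σ mᵢcᵢ
Σ mᵢcᵢ = 369.5×0.131 + 42.1×0.376 + 485.3×1.96 = 1015.4221
Σ mᵢcᵢTᵢ = 48.4045×71.3 + 15.8296×112.4 + 951.188×14.2 = 18737
T = 18737 / 1015.4221 = 18.45 °C

T_f = 18.5 °C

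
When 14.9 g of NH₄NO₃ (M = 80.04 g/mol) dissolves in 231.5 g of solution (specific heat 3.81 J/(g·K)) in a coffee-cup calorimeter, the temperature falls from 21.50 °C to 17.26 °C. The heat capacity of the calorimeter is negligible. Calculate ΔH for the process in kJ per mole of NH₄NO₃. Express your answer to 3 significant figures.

|ΔT| = |17.26 − 21.50| = 4.24 °C
|q_surr| = (231.5 × 3.81) × 4.24 = 882.015 × 4.24 = 3740 J
n(NH₄NO₃) = 14.9 / 80.04 = 0.1862 mol
Temperature fell, so q_rxn = +|q_surr| = 3.740 kJ
ΔH = q_rxn / n = 20.09 kJ/mol

ΔH = 20.1 kJ/mol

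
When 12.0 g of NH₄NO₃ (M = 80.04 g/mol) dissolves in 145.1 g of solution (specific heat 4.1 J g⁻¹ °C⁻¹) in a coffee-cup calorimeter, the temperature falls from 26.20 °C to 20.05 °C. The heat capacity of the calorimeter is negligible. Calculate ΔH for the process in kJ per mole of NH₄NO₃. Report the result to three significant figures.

ΔH = 24.4 kJ/mol

|ΔT| = |20.05 − 26.20| = 6.15 °C
|q_surr| = (145.1 × 4.1) × 6.15 = 594.91 × 6.15 = 3659 J
n(NH₄NO₃) = 12.0 / 80.04 = 0.1499 mol
Temperature fell, so q_rxn = +|q_surr| = 3.659 kJ
ΔH = q_rxn / n = 24.41 kJ/mol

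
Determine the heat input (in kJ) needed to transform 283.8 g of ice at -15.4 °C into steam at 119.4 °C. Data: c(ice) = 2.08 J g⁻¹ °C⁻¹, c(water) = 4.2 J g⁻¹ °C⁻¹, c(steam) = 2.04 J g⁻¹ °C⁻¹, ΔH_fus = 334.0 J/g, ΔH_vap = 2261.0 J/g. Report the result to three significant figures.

q = 876 kJ

q1 (heat ice -15.4→0.0 °C): 283.8 × 2.08 × 15.4 = 9091 J
q2 (melt at 0 °C): 283.8 × 334.0 = 94789 J
q3 (heat water 0.0→100.0 °C): 283.8 × 4.2 × 100.0 = 119196 J
q4 (vaporize at 100 °C): 283.8 × 2261.0 = 641672 J
q5 (heat steam 100.0→119.4 °C): 283.8 × 2.04 × 19.4 = 11232 J
Total: 9091 + 94789 + 119196 + 641672 + 11232 = 875980 J = 876 kJ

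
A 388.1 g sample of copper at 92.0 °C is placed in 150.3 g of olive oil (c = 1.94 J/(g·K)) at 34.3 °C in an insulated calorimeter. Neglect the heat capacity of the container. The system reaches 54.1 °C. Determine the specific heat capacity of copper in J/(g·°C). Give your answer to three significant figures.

c = 0.393 J/(g·°C)

q_gained = (150.3 × 1.94) × (54.1 − 34.3) = 5773.3 J
q_lost = 388.1 × c × (92.0 − 54.1) = 14708.99 c
Set equal: c = 5773.3 / 14708.99 = 0.393 J/(g·°C)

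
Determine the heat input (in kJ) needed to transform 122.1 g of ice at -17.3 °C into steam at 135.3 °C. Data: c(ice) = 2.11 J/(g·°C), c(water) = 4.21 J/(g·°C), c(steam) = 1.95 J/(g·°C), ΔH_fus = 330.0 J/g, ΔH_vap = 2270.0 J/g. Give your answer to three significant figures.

q1 (heat ice -17.3→0.0 °C): 122.1 × 2.11 × 17.3 = 4457 J
q2 (melt at 0 °C): 122.1 × 330.0 = 40293 J
q3 (heat water 0.0→100.0 °C): 122.1 × 4.21 × 100.0 = 51404 J
q4 (vaporize at 100 °C): 122.1 × 2270.0 = 277167 J
q5 (heat steam 100.0→135.3 °C): 122.1 × 1.95 × 35.3 = 8405 J
Total: 4457 + 40293 + 51404 + 277167 + 8405 = 381726 J = 382 kJ

q = 382 kJ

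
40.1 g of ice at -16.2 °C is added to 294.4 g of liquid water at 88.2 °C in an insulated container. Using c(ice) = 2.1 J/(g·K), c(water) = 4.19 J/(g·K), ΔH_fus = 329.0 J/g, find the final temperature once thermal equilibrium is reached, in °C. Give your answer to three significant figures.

Heat to bring ice to 0 °C and melt it: q₁ = 40.1×2.1×16.2 + 40.1×329.0 = 14557 J
Heat the water can supply cooling to 0 °C: 294.4×4.19×88.2 = 108798 J > q₁, so all ice melts.
Energy balance: 294.4×4.19×(88.2 − T) = 14557 + 40.1×4.19×(T − 0)
1233.536(88.2 − T) = 14557 + 168.019 T
108798 − 14557 = 1401.555 T
T = 94241 / 1401.555 = 67.24 °C

T_f = 67.2 °C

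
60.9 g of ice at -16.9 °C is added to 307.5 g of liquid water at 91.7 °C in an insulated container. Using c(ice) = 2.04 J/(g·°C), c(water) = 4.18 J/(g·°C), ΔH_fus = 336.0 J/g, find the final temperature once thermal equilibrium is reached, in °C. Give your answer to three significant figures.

T_f = 61.9 °C

Heat to bring ice to 0 °C and melt it: q₁ = 60.9×2.04×16.9 + 60.9×336.0 = 22562 J
Heat the water can supply cooling to 0 °C: 307.5×4.18×91.7 = 117867 J > q₁, so all ice melts.
Energy balance: 307.5×4.18×(91.7 − T) = 22562 + 60.9×4.18×(T − 0)
1285.35(91.7 − T) = 22562 + 254.562 T
117867 − 22562 = 1539.912 T
T = 95305 / 1539.912 = 61.89 °C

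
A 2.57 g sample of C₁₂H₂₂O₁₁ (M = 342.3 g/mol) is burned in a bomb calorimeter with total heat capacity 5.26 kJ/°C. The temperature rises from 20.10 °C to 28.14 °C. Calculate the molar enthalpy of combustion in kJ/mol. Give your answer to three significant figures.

ΔT = 28.14 − 20.10 = 8.04 °C
q_cal = C_cal × ΔT = 5.26 × 8.04 = 42.2904 kJ
n = 2.57 / 342.3 = 0.007508 mol
q_rxn = −q_cal = -42.2904 kJ
ΔH = -42.2904 / 0.007508 = -5633 kJ/mol

ΔH = -5630 kJ/mol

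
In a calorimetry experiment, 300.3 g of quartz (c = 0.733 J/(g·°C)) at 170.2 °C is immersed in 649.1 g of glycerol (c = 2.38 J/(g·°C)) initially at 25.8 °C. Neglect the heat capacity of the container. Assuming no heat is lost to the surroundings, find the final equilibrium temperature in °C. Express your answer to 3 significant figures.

T_f = 43.8 °C

Heat lost by quartz = heat gained by glycerol.
(300.3)(0.733)(170.2 − T) = (649.1)(2.38)(T − 25.8)
220.1199 (170.2 − T) = 1544.858 (T − 25.8)
37464 − 220.1199 T = 1544.858 T − 39857
77321 = 1764.9779 T
T = 43.81 °C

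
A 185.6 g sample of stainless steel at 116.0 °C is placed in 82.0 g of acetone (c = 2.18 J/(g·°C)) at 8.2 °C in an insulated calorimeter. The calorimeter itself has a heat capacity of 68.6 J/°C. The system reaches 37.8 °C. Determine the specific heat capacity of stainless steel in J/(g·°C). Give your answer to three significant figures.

q_gained = (82.0 × 2.18 + 68.6) × (37.8 − 8.2) = 7322 J
q_lost = 185.6 × c × (116.0 − 37.8) = 14513.92 c
Set equal: c = 7322 / 14513.92 = 0.504 J/(g·°C)

c = 0.504 J/(g·°C)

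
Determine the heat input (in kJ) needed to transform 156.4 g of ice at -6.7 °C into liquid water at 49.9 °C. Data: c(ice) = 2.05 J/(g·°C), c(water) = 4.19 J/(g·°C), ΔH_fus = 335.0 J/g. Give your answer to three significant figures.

q1 (heat ice -6.7→0.0 °C): 156.4 × 2.05 × 6.7 = 2148 J
q2 (melt at 0 °C): 156.4 × 335.0 = 52394 J
q3 (heat water 0.0→49.9 °C): 156.4 × 4.19 × 49.9 = 32700 J
Total: 2148 + 52394 + 32700 = 87242 J = 87.2 kJ

q = 87.2 kJ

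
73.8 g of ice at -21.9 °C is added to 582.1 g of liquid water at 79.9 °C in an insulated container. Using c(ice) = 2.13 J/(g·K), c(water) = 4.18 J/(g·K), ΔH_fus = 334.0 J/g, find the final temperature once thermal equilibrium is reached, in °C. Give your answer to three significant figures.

T_f = 60.7 °C

Heat to bring ice to 0 °C and melt it: q₁ = 73.8×2.13×21.9 + 73.8×334.0 = 28092 J
Heat the water can supply cooling to 0 °C: 582.1×4.18×79.9 = 194411 J > q₁, so all ice melts.
Energy balance: 582.1×4.18×(79.9 − T) = 28092 + 73.8×4.18×(T − 0)
2433.178(79.9 − T) = 28092 + 308.484 T
194411 − 28092 = 2741.662 T
T = 166319 / 2741.662 = 60.66 °C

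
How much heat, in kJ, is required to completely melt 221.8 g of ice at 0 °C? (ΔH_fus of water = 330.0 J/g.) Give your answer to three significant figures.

q = 73.2 kJ

q = m × ΔH_fus = 221.8 × 330.0 = 73190 J = 73.2 kJ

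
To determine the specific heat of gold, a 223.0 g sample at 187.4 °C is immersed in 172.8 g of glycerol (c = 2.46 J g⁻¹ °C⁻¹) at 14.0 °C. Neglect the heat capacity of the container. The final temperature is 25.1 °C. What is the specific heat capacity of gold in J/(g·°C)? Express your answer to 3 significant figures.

c = 0.130 J/(g·°C)

q_gained = (172.8 × 2.46) × (25.1 − 14.0) = 4718 J
q_lost = 223.0 × c × (187.4 − 25.1) = 36192.9 c
Set equal: c = 4718 / 36192.9 = 0.130 J/(g·°C)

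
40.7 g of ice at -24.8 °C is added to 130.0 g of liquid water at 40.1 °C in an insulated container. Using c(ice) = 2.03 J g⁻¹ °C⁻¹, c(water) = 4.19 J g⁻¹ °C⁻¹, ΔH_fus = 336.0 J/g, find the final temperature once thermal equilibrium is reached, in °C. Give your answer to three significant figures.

T_f = 8.55 °C

Heat to bring ice to 0 °C and melt it: q₁ = 40.7×2.03×24.8 + 40.7×336.0 = 15724 J
Heat the water can supply cooling to 0 °C: 130.0×4.19×40.1 = 21842.5 J > q₁, so all ice melts.
Energy balance: 130.0×4.19×(40.1 − T) = 15724 + 40.7×4.19×(T − 0)
544.7(40.1 − T) = 15724 + 170.533 T
21842.5 − 15724 = 715.233 T
T = 6118.5 / 715.233 = 8.5546 °C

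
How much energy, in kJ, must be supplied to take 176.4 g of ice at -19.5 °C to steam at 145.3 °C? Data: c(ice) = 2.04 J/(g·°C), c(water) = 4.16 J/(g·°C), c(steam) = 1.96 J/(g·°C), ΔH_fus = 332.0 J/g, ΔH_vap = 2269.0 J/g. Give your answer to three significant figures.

q = 555 kJ

q1 (heat ice -19.5→0.0 °C): 176.4 × 2.04 × 19.5 = 7017 J
q2 (melt at 0 °C): 176.4 × 332.0 = 58565 J
q3 (heat water 0.0→100.0 °C): 176.4 × 4.16 × 100.0 = 73382 J
q4 (vaporize at 100 °C): 176.4 × 2269.0 = 400252 J
q5 (heat steam 100.0→145.3 °C): 176.4 × 1.96 × 45.3 = 15662 J
Total: 7017 + 58565 + 73382 + 400252 + 15662 = 554878 J = 555 kJ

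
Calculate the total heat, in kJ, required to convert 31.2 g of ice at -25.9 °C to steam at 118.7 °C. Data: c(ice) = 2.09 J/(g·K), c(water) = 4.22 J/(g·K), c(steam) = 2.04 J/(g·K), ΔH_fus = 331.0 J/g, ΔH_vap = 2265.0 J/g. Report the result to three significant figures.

q = 97.0 kJ

q1 (heat ice -25.9→0.0 °C): 31.2 × 2.09 × 25.9 = 1689 J
q2 (melt at 0 °C): 31.2 × 331.0 = 10327 J
q3 (heat water 0.0→100.0 °C): 31.2 × 4.22 × 100.0 = 13166 J
q4 (vaporize at 100 °C): 31.2 × 2265.0 = 70668 J
q5 (heat steam 100.0→118.7 °C): 31.2 × 2.04 × 18.7 = 1190 J
Total: 1689 + 10327 + 13166 + 70668 + 1190 = 97040 J = 97.0 kJ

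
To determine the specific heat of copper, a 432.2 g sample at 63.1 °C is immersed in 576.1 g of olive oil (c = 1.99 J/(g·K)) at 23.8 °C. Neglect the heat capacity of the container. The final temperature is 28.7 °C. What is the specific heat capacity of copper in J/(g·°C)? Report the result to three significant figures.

c = 0.378 J/(g·°C)

q_gained = (576.1 × 1.99) × (28.7 − 23.8) = 5618 J
q_lost = 432.2 × c × (63.1 − 28.7) = 14867.68 c
Set equal: c = 5618 / 14867.68 = 0.378 J/(g·°C)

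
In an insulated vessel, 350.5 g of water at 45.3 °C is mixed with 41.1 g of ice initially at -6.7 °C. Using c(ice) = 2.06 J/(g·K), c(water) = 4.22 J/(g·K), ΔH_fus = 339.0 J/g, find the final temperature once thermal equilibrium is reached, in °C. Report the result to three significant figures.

Heat to bring ice to 0 °C and melt it: q₁ = 41.1×2.06×6.7 + 41.1×339.0 = 14500 J
Heat the water can supply cooling to 0 °C: 350.5×4.22×45.3 = 67003.7 J > q₁, so all ice melts.
Energy balance: 350.5×4.22×(45.3 − T) = 14500 + 41.1×4.22×(T − 0)
1479.11(45.3 − T) = 14500 + 173.442 T
67003.7 − 14500 = 1652.552 T
T = 52503.7 / 1652.552 = 31.77 °C

T_f = 31.8 °C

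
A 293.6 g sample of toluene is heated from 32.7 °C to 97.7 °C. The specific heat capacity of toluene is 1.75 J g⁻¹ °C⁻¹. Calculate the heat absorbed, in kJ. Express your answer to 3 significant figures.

q = m c ΔT = 293.6 × 1.75 × (97.7 − 32.7)
q = 293.6 × 1.75 × 65.0 = 33400 J = 33.4 kJ

q = 33.4 kJ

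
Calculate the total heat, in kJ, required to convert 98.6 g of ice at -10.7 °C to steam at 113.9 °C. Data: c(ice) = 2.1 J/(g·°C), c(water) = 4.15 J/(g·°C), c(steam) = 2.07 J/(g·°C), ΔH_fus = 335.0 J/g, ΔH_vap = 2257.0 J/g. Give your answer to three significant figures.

q1 (heat ice -10.7→0.0 °C): 98.6 × 2.1 × 10.7 = 2216 J
q2 (melt at 0 °C): 98.6 × 335.0 = 33031 J
q3 (heat water 0.0→100.0 °C): 98.6 × 4.15 × 100.0 = 40919 J
q4 (vaporize at 100 °C): 98.6 × 2257.0 = 222540 J
q5 (heat steam 100.0→113.9 °C): 98.6 × 2.07 × 13.9 = 2837 J
Total: 2216 + 33031 + 40919 + 222540 + 2837 = 301543 J = 302 kJ

q = 302 kJ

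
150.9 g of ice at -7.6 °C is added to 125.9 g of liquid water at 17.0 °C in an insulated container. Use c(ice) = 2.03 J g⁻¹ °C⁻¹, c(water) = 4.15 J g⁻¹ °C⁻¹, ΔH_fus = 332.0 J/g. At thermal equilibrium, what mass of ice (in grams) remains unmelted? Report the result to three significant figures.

Heat to warm all ice to 0 °C: 150.9×2.03×7.6 = 2328.1 J
Heat released by water cooling to 0 °C: 125.9×4.15×17.0 = 8882.2 J
8882.2 J < 2328.1 + 150.9×332.0 = 52426.9 J, so not all ice melts; final T = 0 °C.
Heat left for melting: 8882.2 − 2328.1 = 6554.1 J
Mass melted = 6554.1 / 332.0 = 19.74 g
Ice remaining = 150.9 − 19.74 = 131.16 g

m_ice remaining = 131 g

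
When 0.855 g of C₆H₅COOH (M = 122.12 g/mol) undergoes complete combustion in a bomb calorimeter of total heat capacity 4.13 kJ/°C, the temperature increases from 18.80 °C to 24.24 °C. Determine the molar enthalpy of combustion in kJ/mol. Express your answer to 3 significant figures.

ΔH = -3210 kJ/mol

ΔT = 24.24 − 18.80 = 5.44 °C
q_cal = C_cal × ΔT = 4.13 × 5.44 = 22.4672 kJ
n = 0.855 / 122.12 = 0.007001 mol
q_rxn = −q_cal = -22.4672 kJ
ΔH = -22.4672 / 0.007001 = -3209 kJ/mol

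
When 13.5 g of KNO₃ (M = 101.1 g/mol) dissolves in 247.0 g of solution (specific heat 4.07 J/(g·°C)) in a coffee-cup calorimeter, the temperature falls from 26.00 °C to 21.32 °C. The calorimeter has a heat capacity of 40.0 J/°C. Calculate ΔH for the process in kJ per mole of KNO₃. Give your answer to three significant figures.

ΔH = 36.6 kJ/mol

|ΔT| = |21.32 − 26.00| = 4.68 °C
|q_surr| = (247.0 × 4.07 + 40.0) × 4.68 = 1045.29 × 4.68 = 4892 J
n(KNO₃) = 13.5 / 101.1 = 0.1335 mol
Temperature fell, so q_rxn = +|q_surr| = 4.892 kJ
ΔH = q_rxn / n = 36.64 kJ/mol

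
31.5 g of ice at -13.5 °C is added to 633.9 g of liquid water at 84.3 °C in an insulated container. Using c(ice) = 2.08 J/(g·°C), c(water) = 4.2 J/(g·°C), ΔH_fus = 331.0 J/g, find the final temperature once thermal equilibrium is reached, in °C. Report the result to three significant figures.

T_f = 76.3 °C

Heat to bring ice to 0 °C and melt it: q₁ = 31.5×2.08×13.5 + 31.5×331.0 = 11311 J
Heat the water can supply cooling to 0 °C: 633.9×4.2×84.3 = 224439 J > q₁, so all ice melts.
Energy balance: 633.9×4.2×(84.3 − T) = 11311 + 31.5×4.2×(T − 0)
2662.38(84.3 − T) = 11311 + 132.3 T
224439 − 11311 = 2794.68 T
T = 213128 / 2794.68 = 76.26 °C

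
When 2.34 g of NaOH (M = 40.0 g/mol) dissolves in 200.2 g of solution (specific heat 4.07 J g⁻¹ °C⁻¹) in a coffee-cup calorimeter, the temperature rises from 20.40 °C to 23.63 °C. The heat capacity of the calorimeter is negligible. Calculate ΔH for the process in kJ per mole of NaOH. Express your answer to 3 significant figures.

ΔH = -45.0 kJ/mol

|ΔT| = |23.63 − 20.40| = 3.23 °C
|q_surr| = (200.2 × 4.07) × 3.23 = 814.814 × 3.23 = 2632 J
n(NaOH) = 2.34 / 40.0 = 0.05850 mol
Temperature rose, so q_rxn = −|q_surr| = -2.632 kJ
ΔH = q_rxn / n = -44.99 kJ/mol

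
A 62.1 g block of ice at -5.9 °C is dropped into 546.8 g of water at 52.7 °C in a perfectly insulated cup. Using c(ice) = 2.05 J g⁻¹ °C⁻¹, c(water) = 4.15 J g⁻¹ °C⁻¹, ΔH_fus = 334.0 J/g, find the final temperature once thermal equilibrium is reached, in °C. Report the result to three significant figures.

T_f = 38.8 °C

Heat to bring ice to 0 °C and melt it: q₁ = 62.1×2.05×5.9 + 62.1×334.0 = 21492 J
Heat the water can supply cooling to 0 °C: 546.8×4.15×52.7 = 119588 J > q₁, so all ice melts.
Energy balance: 546.8×4.15×(52.7 − T) = 21492 + 62.1×4.15×(T − 0)
2269.22(52.7 − T) = 21492 + 257.715 T
119588 − 21492 = 2526.935 T
T = 98096 / 2526.935 = 38.82 °C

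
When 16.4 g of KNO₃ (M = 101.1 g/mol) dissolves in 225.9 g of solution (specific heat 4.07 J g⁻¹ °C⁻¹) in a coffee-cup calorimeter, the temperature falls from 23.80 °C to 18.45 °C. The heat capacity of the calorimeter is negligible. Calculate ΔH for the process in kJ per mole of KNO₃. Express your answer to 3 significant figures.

ΔH = 30.3 kJ/mol

|ΔT| = |18.45 − 23.80| = 5.35 °C
|q_surr| = (225.9 × 4.07) × 5.35 = 919.413 × 5.35 = 4919 J
n(KNO₃) = 16.4 / 101.1 = 0.1622 mol
Temperature fell, so q_rxn = +|q_surr| = 4.919 kJ
ΔH = q_rxn / n = 30.33 kJ/mol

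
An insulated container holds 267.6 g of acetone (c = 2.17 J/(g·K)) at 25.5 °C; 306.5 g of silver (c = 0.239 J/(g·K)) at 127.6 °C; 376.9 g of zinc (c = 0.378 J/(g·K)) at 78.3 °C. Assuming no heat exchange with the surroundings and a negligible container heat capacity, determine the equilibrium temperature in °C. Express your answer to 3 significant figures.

T_f = 44.3 °C

Σ mᵢcᵢ(T − Tᵢ) = 0  ⇒  T = Σ mᵢcᵢTᵢ / Σ mᵢcᵢ
Σ mᵢcᵢ = 267.6×2.17 + 306.5×0.239 + 376.9×0.378 = 796.4137
Σ mᵢcᵢTᵢ = 580.692×25.5 + 73.2535×127.6 + 142.4682×78.3 = 35310
T = 35310 / 796.4137 = 44.34 °C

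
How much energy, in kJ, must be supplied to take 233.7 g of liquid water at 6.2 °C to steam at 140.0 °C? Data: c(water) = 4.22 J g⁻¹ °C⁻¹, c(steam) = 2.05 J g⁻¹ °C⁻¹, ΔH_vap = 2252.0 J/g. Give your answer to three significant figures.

q = 638 kJ

q1 (heat water 6.2→100.0 °C): 233.7 × 4.22 × 93.8 = 92507 J
q2 (vaporize at 100 °C): 233.7 × 2252.0 = 526292 J
q3 (heat steam 100.0→140.0 °C): 233.7 × 2.05 × 40.0 = 19163 J
Total: 92507 + 526292 + 19163 = 637962 J = 638 kJ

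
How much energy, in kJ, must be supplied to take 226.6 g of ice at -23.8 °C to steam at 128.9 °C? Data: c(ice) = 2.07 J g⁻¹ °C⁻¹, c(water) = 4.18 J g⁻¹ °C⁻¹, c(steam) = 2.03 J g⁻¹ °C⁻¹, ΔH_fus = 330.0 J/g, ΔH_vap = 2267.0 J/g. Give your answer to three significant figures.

q = 708 kJ

q1 (heat ice -23.8→0.0 °C): 226.6 × 2.07 × 23.8 = 11164 J
q2 (melt at 0 °C): 226.6 × 330.0 = 74778 J
q3 (heat water 0.0→100.0 °C): 226.6 × 4.18 × 100.0 = 94719 J
q4 (vaporize at 100 °C): 226.6 × 2267.0 = 513702 J
q5 (heat steam 100.0→128.9 °C): 226.6 × 2.03 × 28.9 = 13294 J
Total: 11164 + 74778 + 94719 + 513702 + 13294 = 707657 J = 708 kJ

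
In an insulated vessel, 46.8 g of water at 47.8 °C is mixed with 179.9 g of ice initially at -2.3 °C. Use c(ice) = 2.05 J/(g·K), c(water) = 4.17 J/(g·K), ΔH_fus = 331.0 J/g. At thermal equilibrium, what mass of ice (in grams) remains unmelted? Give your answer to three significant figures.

m_ice remaining = 154 g

Heat to warm all ice to 0 °C: 179.9×2.05×2.3 = 848.23 J
Heat released by water cooling to 0 °C: 46.8×4.17×47.8 = 9328.5 J
9328.5 J < 848.23 + 179.9×331.0 = 60395.13 J, so not all ice melts; final T = 0 °C.
Heat left for melting: 9328.5 − 848.23 = 8480.27 J
Mass melted = 8480.27 / 331.0 = 25.62 g
Ice remaining = 179.9 − 25.62 = 154.28 g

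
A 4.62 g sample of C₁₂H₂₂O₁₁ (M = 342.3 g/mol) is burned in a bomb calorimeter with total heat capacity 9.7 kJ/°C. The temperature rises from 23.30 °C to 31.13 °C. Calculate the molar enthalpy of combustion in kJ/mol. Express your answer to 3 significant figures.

ΔH = -5630 kJ/mol

ΔT = 31.13 − 23.30 = 7.83 °C
q_cal = C_cal × ΔT = 9.7 × 7.83 = 75.951 kJ
n = 4.62 / 342.3 = 0.01350 mol
q_rxn = −q_cal = -75.951 kJ
ΔH = -75.951 / 0.01350 = -5626 kJ/mol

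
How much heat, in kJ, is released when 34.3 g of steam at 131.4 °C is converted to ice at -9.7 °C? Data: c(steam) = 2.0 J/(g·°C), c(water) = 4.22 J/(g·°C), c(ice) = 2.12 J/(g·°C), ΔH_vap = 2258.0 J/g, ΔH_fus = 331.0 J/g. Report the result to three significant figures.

q = 106 kJ

q1 (cool steam 131.4→100 °C): 34.3 × 2.0 × 31.4 = 2154 J
q2 (condense at 100 °C): 34.3 × 2258.0 = 77449 J
q3 (cool water 100→0 °C): 34.3 × 4.22 × 100.0 = 14475 J
q4 (freeze at 0 °C): 34.3 × 331.0 = 11353 J
q5 (cool ice 0→-9.7 °C): 34.3 × 2.12 × 9.7 = 705 J
Total: 2154 + 77449 + 14475 + 11353 + 705 = 106136 J = 106 kJ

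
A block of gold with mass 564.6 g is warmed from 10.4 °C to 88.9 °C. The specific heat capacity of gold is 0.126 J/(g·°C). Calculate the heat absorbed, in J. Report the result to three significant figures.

q = 5580 J

q = m c ΔT = 564.6 × 0.126 × (88.9 − 10.4)
q = 564.6 × 0.126 × 78.5 = 5584 J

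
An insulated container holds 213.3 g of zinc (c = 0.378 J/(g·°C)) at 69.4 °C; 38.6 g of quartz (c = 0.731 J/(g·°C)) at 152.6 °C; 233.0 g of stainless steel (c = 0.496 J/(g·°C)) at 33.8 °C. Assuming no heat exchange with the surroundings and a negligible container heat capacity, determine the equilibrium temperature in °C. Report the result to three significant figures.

Σ mᵢcᵢ(T − Tᵢ) = 0  ⇒  T = Σ mᵢcᵢTᵢ / Σ mᵢcᵢ
Σ mᵢcᵢ = 213.3×0.378 + 38.6×0.731 + 233.0×0.496 = 224.4120
Σ mᵢcᵢTᵢ = 80.6274×69.4 + 28.2166×152.6 + 115.568×33.8 = 13808
T = 13808 / 224.4120 = 61.53 °C

T_f = 61.5 °C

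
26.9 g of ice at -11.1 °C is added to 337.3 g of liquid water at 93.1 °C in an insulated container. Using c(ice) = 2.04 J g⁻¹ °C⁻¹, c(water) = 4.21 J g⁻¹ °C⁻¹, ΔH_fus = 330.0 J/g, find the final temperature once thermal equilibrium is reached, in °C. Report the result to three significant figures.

Heat to bring ice to 0 °C and melt it: q₁ = 26.9×2.04×11.1 + 26.9×330.0 = 9486.1 J
Heat the water can supply cooling to 0 °C: 337.3×4.21×93.1 = 132205 J > q₁, so all ice melts.
Energy balance: 337.3×4.21×(93.1 − T) = 9486.1 + 26.9×4.21×(T − 0)
1420.033(93.1 − T) = 9486.1 + 113.249 T
132205 − 9486.1 = 1533.282 T
T = 122718.9 / 1533.282 = 80.04 °C

T_f = 80.0 °C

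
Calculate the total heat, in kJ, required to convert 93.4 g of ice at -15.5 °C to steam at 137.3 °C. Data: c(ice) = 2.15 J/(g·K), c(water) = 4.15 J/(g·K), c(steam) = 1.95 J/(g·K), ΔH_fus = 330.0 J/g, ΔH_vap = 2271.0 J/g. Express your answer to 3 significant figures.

q1 (heat ice -15.5→0.0 °C): 93.4 × 2.15 × 15.5 = 3113 J
q2 (melt at 0 °C): 93.4 × 330.0 = 30822 J
q3 (heat water 0.0→100.0 °C): 93.4 × 4.15 × 100.0 = 38761 J
q4 (vaporize at 100 °C): 93.4 × 2271.0 = 212111 J
q5 (heat steam 100.0→137.3 °C): 93.4 × 1.95 × 37.3 = 6793 J
Total: 3113 + 30822 + 38761 + 212111 + 6793 = 291600 J = 292 kJ

q = 292 kJ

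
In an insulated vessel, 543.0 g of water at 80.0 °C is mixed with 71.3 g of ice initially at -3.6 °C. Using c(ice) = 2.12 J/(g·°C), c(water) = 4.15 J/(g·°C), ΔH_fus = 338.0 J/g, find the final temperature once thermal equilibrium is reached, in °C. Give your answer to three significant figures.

T_f = 61.0 °C

Heat to bring ice to 0 °C and melt it: q₁ = 71.3×2.12×3.6 + 71.3×338.0 = 24644 J
Heat the water can supply cooling to 0 °C: 543.0×4.15×80.0 = 180276 J > q₁, so all ice melts.
Energy balance: 543.0×4.15×(80.0 − T) = 24644 + 71.3×4.15×(T − 0)
2253.45(80.0 − T) = 24644 + 295.895 T
180276 − 24644 = 2549.345 T
T = 155632 / 2549.345 = 61.048 °C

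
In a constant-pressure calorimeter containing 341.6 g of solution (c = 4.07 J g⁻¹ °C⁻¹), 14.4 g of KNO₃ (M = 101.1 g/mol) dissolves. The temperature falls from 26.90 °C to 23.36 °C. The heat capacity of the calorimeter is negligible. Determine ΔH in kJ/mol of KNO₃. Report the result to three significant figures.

ΔH = 34.6 kJ/mol

|ΔT| = |23.36 − 26.90| = 3.54 °C
|q_surr| = (341.6 × 4.07) × 3.54 = 1390.312 × 3.54 = 4922 J
n(KNO₃) = 14.4 / 101.1 = 0.1424 mol
Temperature fell, so q_rxn = +|q_surr| = 4.922 kJ
ΔH = q_rxn / n = 34.56 kJ/mol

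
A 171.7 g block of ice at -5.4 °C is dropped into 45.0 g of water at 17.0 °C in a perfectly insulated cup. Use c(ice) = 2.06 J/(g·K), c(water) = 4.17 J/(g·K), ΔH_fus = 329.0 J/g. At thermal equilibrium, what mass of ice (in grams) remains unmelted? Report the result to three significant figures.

m_ice remaining = 168 g

Heat to warm all ice to 0 °C: 171.7×2.06×5.4 = 1910.0 J
Heat released by water cooling to 0 °C: 45.0×4.17×17.0 = 3190.1 J
3190.1 J < 1910.0 + 171.7×329.0 = 58399.3 J, so not all ice melts; final T = 0 °C.
Heat left for melting: 3190.1 − 1910.0 = 1280.1 J
Mass melted = 1280.1 / 329.0 = 3.891 g
Ice remaining = 171.7 − 3.891 = 167.809 g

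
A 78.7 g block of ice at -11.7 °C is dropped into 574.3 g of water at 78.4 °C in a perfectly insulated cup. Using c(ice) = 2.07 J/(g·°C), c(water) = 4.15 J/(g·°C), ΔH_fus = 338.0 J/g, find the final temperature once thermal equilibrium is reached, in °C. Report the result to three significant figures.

T_f = 58.4 °C

Heat to bring ice to 0 °C and melt it: q₁ = 78.7×2.07×11.7 + 78.7×338.0 = 28507 J
Heat the water can supply cooling to 0 °C: 574.3×4.15×78.4 = 186854 J > q₁, so all ice melts.
Energy balance: 574.3×4.15×(78.4 − T) = 28507 + 78.7×4.15×(T − 0)
2383.345(78.4 − T) = 28507 + 326.605 T
186854 − 28507 = 2709.950 T
T = 158347 / 2709.950 = 58.43 °C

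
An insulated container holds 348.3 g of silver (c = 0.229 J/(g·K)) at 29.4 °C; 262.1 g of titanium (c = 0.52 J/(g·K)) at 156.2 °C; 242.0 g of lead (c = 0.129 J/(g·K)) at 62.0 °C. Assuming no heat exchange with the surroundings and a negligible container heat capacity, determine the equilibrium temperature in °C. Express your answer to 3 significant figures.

Σ mᵢcᵢ(T − Tᵢ) = 0  ⇒  T = Σ mᵢcᵢTᵢ / Σ mᵢcᵢ
Σ mᵢcᵢ = 348.3×0.229 + 262.1×0.52 + 242.0×0.129 = 247.2707
Σ mᵢcᵢTᵢ = 79.7607×29.4 + 136.292×156.2 + 31.218×62.0 = 25569
T = 25569 / 247.2707 = 103.4 °C

T_f = 103 °C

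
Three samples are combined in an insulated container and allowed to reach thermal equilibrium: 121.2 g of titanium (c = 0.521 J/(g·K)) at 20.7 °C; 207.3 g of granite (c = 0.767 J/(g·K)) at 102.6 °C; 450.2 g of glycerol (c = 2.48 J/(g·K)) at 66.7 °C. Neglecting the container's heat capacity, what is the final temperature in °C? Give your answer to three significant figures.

T_f = 68.8 °C

Σ mᵢcᵢ(T − Tᵢ) = 0  ⇒  T = Σ mᵢcᵢTᵢ / Σ mᵢcᵢ
Σ mᵢcᵢ = 121.2×0.521 + 207.3×0.767 + 450.2×2.48 = 1338.6403
Σ mᵢcᵢTᵢ = 63.1452×20.7 + 158.9991×102.6 + 1116.496×66.7 = 92091
T = 92091 / 1338.6403 = 68.79 °C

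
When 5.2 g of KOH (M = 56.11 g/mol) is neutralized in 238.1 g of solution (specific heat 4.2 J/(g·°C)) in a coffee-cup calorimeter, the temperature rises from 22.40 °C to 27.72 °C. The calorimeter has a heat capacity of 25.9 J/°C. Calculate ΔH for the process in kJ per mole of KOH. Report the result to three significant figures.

ΔH = -58.9 kJ/mol

|ΔT| = |27.72 − 22.40| = 5.32 °C
|q_surr| = (238.1 × 4.2 + 25.9) × 5.32 = 1025.92 × 5.32 = 5458 J
n(KOH) = 5.2 / 56.11 = 0.09268 mol
Temperature rose, so q_rxn = −|q_surr| = -5.458 kJ
ΔH = q_rxn / n = -58.89 kJ/mol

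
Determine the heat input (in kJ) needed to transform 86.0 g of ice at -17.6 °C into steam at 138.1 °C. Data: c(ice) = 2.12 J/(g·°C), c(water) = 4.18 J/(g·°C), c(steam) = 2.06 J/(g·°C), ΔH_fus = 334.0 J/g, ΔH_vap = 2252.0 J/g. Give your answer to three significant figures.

q1 (heat ice -17.6→0.0 °C): 86.0 × 2.12 × 17.6 = 3209 J
q2 (melt at 0 °C): 86.0 × 334.0 = 28724 J
q3 (heat water 0.0→100.0 °C): 86.0 × 4.18 × 100.0 = 35948 J
q4 (vaporize at 100 °C): 86.0 × 2252.0 = 193672 J
q5 (heat steam 100.0→138.1 °C): 86.0 × 2.06 × 38.1 = 6750 J
Total: 3209 + 28724 + 35948 + 193672 + 6750 = 268303 J = 268 kJ

q = 268 kJ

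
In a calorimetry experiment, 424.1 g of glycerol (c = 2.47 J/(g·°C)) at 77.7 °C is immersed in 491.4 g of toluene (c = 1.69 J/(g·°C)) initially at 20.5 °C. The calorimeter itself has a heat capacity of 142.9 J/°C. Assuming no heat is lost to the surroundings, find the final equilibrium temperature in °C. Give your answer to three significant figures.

T_f = 50.1 °C

Heat lost by glycerol = heat gained by toluene + calorimeter.
(424.1)(2.47)(77.7 − T) = [(491.4)(1.69) + 142.9](T − 20.5)
1047.527 (77.7 − T) = 973.366 (T − 20.5)
81393 − 1047.527 T = 973.366 T − 19954
101347 = 2020.893 T
T = 50.1496 °C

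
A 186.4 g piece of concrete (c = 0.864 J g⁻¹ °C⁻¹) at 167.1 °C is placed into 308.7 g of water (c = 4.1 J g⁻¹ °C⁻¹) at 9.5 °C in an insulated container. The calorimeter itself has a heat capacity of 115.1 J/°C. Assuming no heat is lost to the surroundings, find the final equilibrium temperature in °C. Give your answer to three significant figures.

Heat lost by concrete = heat gained by water + calorimeter.
(186.4)(0.864)(167.1 − T) = [(308.7)(4.1) + 115.1](T − 9.5)
161.0496 (167.1 − T) = 1380.77 (T − 9.5)
26911 − 161.0496 T = 1380.77 T − 13117
40028 = 1541.8196 T
T = 25.96 °C

T_f = 26.0 °C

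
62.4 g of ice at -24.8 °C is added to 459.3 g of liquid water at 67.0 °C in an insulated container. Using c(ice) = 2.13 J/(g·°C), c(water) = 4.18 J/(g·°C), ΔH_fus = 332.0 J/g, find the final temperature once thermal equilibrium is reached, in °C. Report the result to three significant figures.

Heat to bring ice to 0 °C and melt it: q₁ = 62.4×2.13×24.8 + 62.4×332.0 = 24013 J
Heat the water can supply cooling to 0 °C: 459.3×4.18×67.0 = 128632 J > q₁, so all ice melts.
Energy balance: 459.3×4.18×(67.0 − T) = 24013 + 62.4×4.18×(T − 0)
1919.874(67.0 − T) = 24013 + 260.832 T
128632 − 24013 = 2180.706 T
T = 104619 / 2180.706 = 47.97 °C

T_f = 48.0 °C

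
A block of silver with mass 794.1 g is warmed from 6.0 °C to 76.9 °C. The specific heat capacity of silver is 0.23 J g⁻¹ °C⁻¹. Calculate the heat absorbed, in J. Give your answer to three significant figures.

q = 12900 J

q = m c ΔT = 794.1 × 0.23 × (76.9 − 6.0)
q = 794.1 × 0.23 × 70.9 = 12949 J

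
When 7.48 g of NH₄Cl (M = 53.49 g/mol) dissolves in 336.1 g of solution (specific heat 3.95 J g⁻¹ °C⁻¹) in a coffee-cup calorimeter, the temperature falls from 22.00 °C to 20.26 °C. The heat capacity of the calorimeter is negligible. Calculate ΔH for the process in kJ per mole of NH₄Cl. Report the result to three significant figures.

ΔH = 16.5 kJ/mol

|ΔT| = |20.26 − 22.00| = 1.74 °C
|q_surr| = (336.1 × 3.95) × 1.74 = 1327.595 × 1.74 = 2310 J
n(NH₄Cl) = 7.48 / 53.49 = 0.1398 mol
Temperature fell, so q_rxn = +|q_surr| = 2.310 kJ
ΔH = q_rxn / n = 16.52 kJ/mol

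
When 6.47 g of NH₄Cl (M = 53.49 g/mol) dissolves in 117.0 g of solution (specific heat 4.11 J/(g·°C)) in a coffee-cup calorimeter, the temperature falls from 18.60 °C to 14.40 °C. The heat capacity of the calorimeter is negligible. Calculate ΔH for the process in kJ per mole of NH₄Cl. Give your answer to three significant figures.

ΔH = 16.7 kJ/mol

|ΔT| = |14.40 − 18.60| = 4.20 °C
|q_surr| = (117.0 × 4.11) × 4.20 = 480.87 × 4.20 = 2020 J
n(NH₄Cl) = 6.47 / 53.49 = 0.1210 mol
Temperature fell, so q_rxn = +|q_surr| = 2.020 kJ
ΔH = q_rxn / n = 16.69 kJ/mol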